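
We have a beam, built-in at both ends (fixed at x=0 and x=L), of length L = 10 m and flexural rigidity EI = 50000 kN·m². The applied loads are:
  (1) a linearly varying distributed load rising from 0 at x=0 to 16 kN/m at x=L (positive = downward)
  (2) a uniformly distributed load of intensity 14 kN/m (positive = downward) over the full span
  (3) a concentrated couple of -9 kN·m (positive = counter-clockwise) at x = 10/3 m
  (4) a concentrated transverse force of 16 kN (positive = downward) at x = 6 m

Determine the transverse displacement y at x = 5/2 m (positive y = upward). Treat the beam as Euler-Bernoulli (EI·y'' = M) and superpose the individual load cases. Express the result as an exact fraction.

y(5/2) = -533/76800 m

Load 1 — triangular load w₀=16 kN/m (0→w₀ over full span):
  y_1 = -w₀x²(L-x)²(x+2L)/(120LEI) = -16·(5/2)²·(10-(5/2))²·((5/2)+2·10)/(120·10·50000) = -27/12800 m
Load 2 — uniform load w=14 kN/m over full span:
  y_2 = -wx²(L-x)²/(24EI) = -14·(5/2)²·(10-(5/2))²/(24·50000) = -21/5120 m
Load 3 — applied couple M₀=-9 kN·m at a=10/3 m (b=L-a=20/3):
  y_3 = (R_Ax³/6 - M_Ax²/2)/EI  [x≤a] with R_A=-6/5, M_A=0 = ((-6/5)·(5/2)³/6 - 0·(5/2)²/2)/50000 = -1/16000 m
Load 4 — point force P=16 kN at a=6 m (b=L-a=4):
  y_4 = -Pb²x²(3aL-(3a+b)x)/(6L³EI)  [x≤a] = -16·4²·(5/2)²·(3·6·10-(3·6+4)·(5/2))/(6·10³·50000) = -1/1500 m
Superposition: y = Σ y_i = -533/76800 m ≈ -0.006940 m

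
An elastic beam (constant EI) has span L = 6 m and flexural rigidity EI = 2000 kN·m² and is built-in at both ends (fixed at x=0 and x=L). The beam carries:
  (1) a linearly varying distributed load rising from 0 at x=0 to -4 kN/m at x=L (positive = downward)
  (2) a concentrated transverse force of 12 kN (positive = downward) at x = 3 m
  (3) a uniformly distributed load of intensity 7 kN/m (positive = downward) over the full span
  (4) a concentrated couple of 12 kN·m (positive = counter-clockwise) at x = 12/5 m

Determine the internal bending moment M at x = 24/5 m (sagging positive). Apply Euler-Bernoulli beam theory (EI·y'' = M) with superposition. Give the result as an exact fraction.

Load 1 — triangular load w₀=-4 kN/m (0→w₀ over full span):
  M_1 = 3w₀Lx/20 - w₀L²/30 - w₀x³/(6L) = 3·(-4)·6·(24/5)/20 - (-4)·6²/30 - (-4)·(24/5)³/(6·6) = -24/125 kN·m
Load 2 — point force P=12 kN at a=3 m (b=L-a=3):
  M_2 = Pa²(a+3b)(L-x)/L³ - Pa²b/L²  [x>a] = 12·3²·(3+3·3)·(6-(24/5))/6³ - 12·3²·3/6² = -9/5 kN·m
Load 3 — uniform load w=7 kN/m over full span:
  M_3 = wLx/2 - wL²/12 - wx²/2 = 7·6·(24/5)/2 - 7·6²/12 - 7·(24/5)²/2 = -21/25 kN·m
Load 4 — applied couple M₀=12 kN·m at a=12/5 m (b=L-a=18/5):
  M_4 = R_Ax - M_A - M₀  [x>a] with R_A=72/25, M_A=36/25 = (72/25)·(24/5) - (36/25) - 12 = 48/125 kN·m
Superposition: M = Σ M_i = -306/125 kN·m ≈ -2.448000 kN·m

M(24/5) = -306/125 kN·m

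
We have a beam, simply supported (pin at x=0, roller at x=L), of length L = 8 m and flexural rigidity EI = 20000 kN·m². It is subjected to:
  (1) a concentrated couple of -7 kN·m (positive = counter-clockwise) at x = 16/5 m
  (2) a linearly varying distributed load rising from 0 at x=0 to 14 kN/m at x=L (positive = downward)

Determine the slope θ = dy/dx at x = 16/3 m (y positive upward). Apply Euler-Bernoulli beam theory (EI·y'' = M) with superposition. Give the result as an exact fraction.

Load 1 — applied couple M₀=-7 kN·m at a=16/5 m (b=L-a=24/5):
  θ_1 = (M₀x²/(2L)-M₀(x-a)+C₁)/EI  [x>a] with C₁=M₀(3b²-L²)/(6L)=-56/75 = ((-7)·(16/3)²/(2·8)-(-7)·((16/3)-(16/5))+(-56/75))/20000 = 49/562500 rad
Load 2 — triangular load w₀=14 kN/m (0→w₀ over full span):
  θ_2 = -w₀(7L⁴-30L²x²+15x⁴)/(360LEI) = -14·(7·8⁴-30·8²·(16/3)²+15·(16/3)⁴)/(360·8·20000) = 2548/759375 rad
Superposition: θ = Σ θ_i = 52283/15187500 rad ≈ 0.003443 rad

θ(16/3) = 52283/15187500 rad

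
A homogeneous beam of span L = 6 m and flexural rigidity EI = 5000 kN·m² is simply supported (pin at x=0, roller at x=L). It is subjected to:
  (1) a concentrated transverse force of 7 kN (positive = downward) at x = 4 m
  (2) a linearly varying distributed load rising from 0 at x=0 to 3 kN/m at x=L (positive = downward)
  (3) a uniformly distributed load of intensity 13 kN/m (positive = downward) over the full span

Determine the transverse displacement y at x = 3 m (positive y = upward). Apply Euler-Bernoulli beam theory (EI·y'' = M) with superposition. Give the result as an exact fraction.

Load 1 — point force P=7 kN at a=4 m (b=L-a=2):
  y_1 = -Pbx(L²-b²-x²)/(6LEI)  [x≤a] = -7·2·3·(6²-2²-3²)/(6·6·5000) = -161/30000 m
Load 2 — triangular load w₀=3 kN/m (0→w₀ over full span):
  y_2 = -w₀x(7L⁴-10L²x²+3x⁴)/(360LEI) = -3·3·(7·6⁴-10·6²·3²+3·3⁴)/(360·6·5000) = -81/16000 m
Load 3 — uniform load w=13 kN/m over full span:
  y_3 = -wx(L³-2Lx²+x³)/(24EI) = -13·3·(6³-2·6·3²+3³)/(24·5000) = -351/8000 m
Superposition: y = Σ y_i = -13033/240000 m ≈ -0.054304 m

y(3) = -13033/240000 m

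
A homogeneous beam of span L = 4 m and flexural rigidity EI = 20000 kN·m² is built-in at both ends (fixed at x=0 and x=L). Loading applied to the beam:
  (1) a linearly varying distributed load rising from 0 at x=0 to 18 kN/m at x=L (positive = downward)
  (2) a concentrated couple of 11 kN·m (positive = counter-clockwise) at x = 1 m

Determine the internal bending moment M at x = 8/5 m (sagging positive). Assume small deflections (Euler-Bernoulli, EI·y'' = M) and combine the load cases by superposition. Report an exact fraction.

Load 1 — triangular load w₀=18 kN/m (0→w₀ over full span):
  M_1 = 3w₀Lx/20 - w₀L²/30 - w₀x³/(6L) = 3·18·4·(8/5)/20 - 18·4²/30 - 18·(8/5)³/(6·4) = 576/125 kN·m
Load 2 — applied couple M₀=11 kN·m at a=1 m (b=L-a=3):
  M_2 = R_Ax - M_A - M₀  [x>a] with R_A=99/32, M_A=-33/16 = (99/32)·(8/5) - (-33/16) - 11 = -319/80 kN·m
Superposition: M = Σ M_i = 1241/2000 kN·m ≈ 0.620500 kN·m

M(8/5) = 1241/2000 kN·m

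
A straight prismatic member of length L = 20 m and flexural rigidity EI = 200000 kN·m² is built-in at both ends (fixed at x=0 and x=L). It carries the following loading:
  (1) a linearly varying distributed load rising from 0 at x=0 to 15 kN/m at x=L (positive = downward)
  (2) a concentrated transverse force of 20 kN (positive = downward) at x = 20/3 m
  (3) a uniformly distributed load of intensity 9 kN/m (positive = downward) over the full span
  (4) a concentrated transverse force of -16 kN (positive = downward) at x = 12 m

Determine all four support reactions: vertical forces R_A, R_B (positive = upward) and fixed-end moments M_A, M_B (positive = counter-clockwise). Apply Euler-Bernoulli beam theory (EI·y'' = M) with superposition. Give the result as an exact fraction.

R_A = 486617/3375 kN, M_A = 356764/675 kN·m, R_B = 640633/3375 kN, M_B = -393896/675 kN·m

Load 1 — triangular load w₀=15 kN/m (0→w₀ over full span):
  R_A = 3w₀L/20 = 3·15·20/20 = 45 kN
  M_A = w₀L²/30 = 15·20²/30 = 200 kN·m
  R_B = 7w₀L/20 = 7·15·20/20 = 105 kN
  M_B = -w₀L²/20 = -15·20²/20 = -300 kN·m
Load 2 — point force P=20 kN at a=20/3 m (b=L-a=40/3):
  R_A = Pb²(3a+b)/L³ = 20·(40/3)²·(3·(20/3)+(40/3))/20³ = 400/27 kN
  M_A = Pab²/L² = 20·(20/3)·(40/3)²/20² = 1600/27 kN·m
  R_B = Pa²(a+3b)/L³ = 20·(20/3)²·((20/3)+3·(40/3))/20³ = 140/27 kN
  M_B = -Pa²b/L² = -20·(20/3)²·(40/3)/20² = -800/27 kN·m
Load 3 — uniform load w=9 kN/m over full span:
  R_A = wL/2 = 9·20/2 = 90 kN
  M_A = wL²/12 = 9·20²/12 = 300 kN·m
  R_B = wL/2 = 9·20/2 = 90 kN
  M_B = -wL²/12 = -9·20²/12 = -300 kN·m
Load 4 — point force P=-16 kN at a=12 m (b=L-a=8):
  R_A = Pb²(3a+b)/L³ = (-16)·8²·(3·12+8)/20³ = -704/125 kN
  M_A = Pab²/L² = (-16)·12·8²/20² = -768/25 kN·m
  R_B = Pa²(a+3b)/L³ = (-16)·12²·(12+3·8)/20³ = -1296/125 kN
  M_B = -Pa²b/L² = -(-16)·12²·8/20² = 1152/25 kN·m
Superposition: R_A = 486617/3375 kN, M_A = 356764/675 kN·m, R_B = 640633/3375 kN, M_B = -393896/675 kN·m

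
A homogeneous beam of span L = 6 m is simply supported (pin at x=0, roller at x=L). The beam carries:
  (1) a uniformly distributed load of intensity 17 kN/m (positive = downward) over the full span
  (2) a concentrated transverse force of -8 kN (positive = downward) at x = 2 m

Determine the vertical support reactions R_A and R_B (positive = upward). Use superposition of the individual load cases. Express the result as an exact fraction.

R_A = 137/3 kN, R_B = 145/3 kN

Load 1 — uniform load w=17 kN/m over full span:
  R_A = wL/2 = 17·6/2 = 51 kN
  R_B = wL/2 = 17·6/2 = 51 kN
Load 2 — point force P=-8 kN at a=2 m (b=L-a=4):
  R_A = Pb/L = (-8)·4/6 = -16/3 kN
  R_B = Pa/L = (-8)·2/6 = -8/3 kN
Superposition: R_A = 137/3 kN, R_B = 145/3 kN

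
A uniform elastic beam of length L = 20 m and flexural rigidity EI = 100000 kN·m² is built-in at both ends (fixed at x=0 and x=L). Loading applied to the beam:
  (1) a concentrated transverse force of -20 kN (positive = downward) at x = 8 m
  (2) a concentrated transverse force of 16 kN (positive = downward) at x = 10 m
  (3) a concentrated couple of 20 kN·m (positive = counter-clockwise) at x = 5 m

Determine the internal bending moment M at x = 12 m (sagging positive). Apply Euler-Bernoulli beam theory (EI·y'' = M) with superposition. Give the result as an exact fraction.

M(12) = 333/100 kN·m

Load 1 — point force P=-20 kN at a=8 m (b=L-a=12):
  M_1 = Pa²(a+3b)(L-x)/L³ - Pa²b/L²  [x>a] = (-20)·8²·(8+3·12)·(20-12)/20³ - (-20)·8²·12/20² = -448/25 kN·m
Load 2 — point force P=16 kN at a=10 m (b=L-a=10):
  M_2 = Pa²(a+3b)(L-x)/L³ - Pa²b/L²  [x>a] = 16·10²·(10+3·10)·(20-12)/20³ - 16·10²·10/20² = 24 kN·m
Load 3 — applied couple M₀=20 kN·m at a=5 m (b=L-a=15):
  M_3 = R_Ax - M_A - M₀  [x>a] with R_A=9/8, M_A=-15/4 = (9/8)·12 - (-15/4) - 20 = -11/4 kN·m
Superposition: M = Σ M_i = 333/100 kN·m ≈ 3.330000 kN·m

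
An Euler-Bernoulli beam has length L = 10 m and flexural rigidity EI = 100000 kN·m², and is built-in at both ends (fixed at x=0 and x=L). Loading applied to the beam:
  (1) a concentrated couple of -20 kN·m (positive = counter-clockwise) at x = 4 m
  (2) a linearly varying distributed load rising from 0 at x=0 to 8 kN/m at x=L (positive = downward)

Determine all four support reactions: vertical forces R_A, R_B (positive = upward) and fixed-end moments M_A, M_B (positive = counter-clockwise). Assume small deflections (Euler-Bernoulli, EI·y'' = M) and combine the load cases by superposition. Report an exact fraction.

R_A = 228/25 kN, M_A = 364/15 kN·m, R_B = 772/25 kN, M_B = -232/5 kN·m

Load 1 — applied couple M₀=-20 kN·m at a=4 m (b=L-a=6):
  R_A = 6M₀ab/L³ = 6·(-20)·4·6/10³ = -72/25 kN
  M_A = M₀b(2a-b)/L² = (-20)·6·(2·4-6)/10² = -12/5 kN·m
  R_B = -6M₀ab/L³ = -6·(-20)·4·6/10³ = 72/25 kN
  M_B = M₀a(2b-a)/L² = (-20)·4·(2·6-4)/10² = -32/5 kN·m
Load 2 — triangular load w₀=8 kN/m (0→w₀ over full span):
  R_A = 3w₀L/20 = 3·8·10/20 = 12 kN
  M_A = w₀L²/30 = 8·10²/30 = 80/3 kN·m
  R_B = 7w₀L/20 = 7·8·10/20 = 28 kN
  M_B = -w₀L²/20 = -8·10²/20 = -40 kN·m
Superposition: R_A = 228/25 kN, M_A = 364/15 kN·m, R_B = 772/25 kN, M_B = -232/5 kN·m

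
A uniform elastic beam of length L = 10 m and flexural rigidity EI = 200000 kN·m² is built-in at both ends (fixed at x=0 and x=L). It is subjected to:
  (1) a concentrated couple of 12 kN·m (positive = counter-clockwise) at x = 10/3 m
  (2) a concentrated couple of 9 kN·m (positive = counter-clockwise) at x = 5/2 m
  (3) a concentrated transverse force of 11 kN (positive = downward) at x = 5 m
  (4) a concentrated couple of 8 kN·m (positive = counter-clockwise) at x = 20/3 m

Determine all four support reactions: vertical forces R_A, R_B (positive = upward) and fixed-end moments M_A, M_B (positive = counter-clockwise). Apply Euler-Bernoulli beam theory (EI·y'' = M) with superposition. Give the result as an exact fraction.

R_A = 2203/240 kN, M_A = 707/48 kN·m, R_B = 437/240 kN, M_B = -111/16 kN·m

Load 1 — applied couple M₀=12 kN·m at a=10/3 m (b=L-a=20/3):
  R_A = 6M₀ab/L³ = 6·12·(10/3)·(20/3)/10³ = 8/5 kN
  M_A = M₀b(2a-b)/L² = 12·(20/3)·(2·(10/3)-(20/3))/10² = 0 kN·m
  R_B = -6M₀ab/L³ = -6·12·(10/3)·(20/3)/10³ = -8/5 kN
  M_B = M₀a(2b-a)/L² = 12·(10/3)·(2·(20/3)-(10/3))/10² = 4 kN·m
Load 2 — applied couple M₀=9 kN·m at a=5/2 m (b=L-a=15/2):
  R_A = 6M₀ab/L³ = 6·9·(5/2)·(15/2)/10³ = 81/80 kN
  M_A = M₀b(2a-b)/L² = 9·(15/2)·(2·(5/2)-(15/2))/10² = -27/16 kN·m
  R_B = -6M₀ab/L³ = -6·9·(5/2)·(15/2)/10³ = -81/80 kN
  M_B = M₀a(2b-a)/L² = 9·(5/2)·(2·(15/2)-(5/2))/10² = 45/16 kN·m
Load 3 — point force P=11 kN at a=5 m (b=L-a=5):
  R_A = Pb²(3a+b)/L³ = 11·5²·(3·5+5)/10³ = 11/2 kN
  M_A = Pab²/L² = 11·5·5²/10² = 55/4 kN·m
  R_B = Pa²(a+3b)/L³ = 11·5²·(5+3·5)/10³ = 11/2 kN
  M_B = -Pa²b/L² = -11·5²·5/10² = -55/4 kN·m
Load 4 — applied couple M₀=8 kN·m at a=20/3 m (b=L-a=10/3):
  R_A = 6M₀ab/L³ = 6·8·(20/3)·(10/3)/10³ = 16/15 kN
  M_A = M₀b(2a-b)/L² = 8·(10/3)·(2·(20/3)-(10/3))/10² = 8/3 kN·m
  R_B = -6M₀ab/L³ = -6·8·(20/3)·(10/3)/10³ = -16/15 kN
  M_B = M₀a(2b-a)/L² = 8·(20/3)·(2·(10/3)-(20/3))/10² = 0 kN·m
Superposition: R_A = 2203/240 kN, M_A = 707/48 kN·m, R_B = 437/240 kN, M_B = -111/16 kN·m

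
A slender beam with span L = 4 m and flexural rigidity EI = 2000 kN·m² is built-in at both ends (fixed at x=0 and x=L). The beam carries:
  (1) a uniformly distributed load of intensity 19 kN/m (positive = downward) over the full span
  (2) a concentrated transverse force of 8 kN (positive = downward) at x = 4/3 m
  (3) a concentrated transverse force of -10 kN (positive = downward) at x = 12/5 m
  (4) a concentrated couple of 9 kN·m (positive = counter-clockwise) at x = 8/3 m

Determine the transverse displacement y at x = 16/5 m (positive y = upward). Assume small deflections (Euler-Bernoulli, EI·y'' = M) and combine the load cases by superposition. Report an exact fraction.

y(16/5) = -74918/31640625 m

Load 1 — uniform load w=19 kN/m over full span:
  y_1 = -wx²(L-x)²/(24EI) = -19·(16/5)²·(4-(16/5))²/(24·2000) = -608/234375 m
Load 2 — point force P=8 kN at a=4/3 m (b=L-a=8/3):
  y_2 = -Pa²(L-x)²(3bL-(3b+a)(L-x))/(6L³EI)  [x>a] = -8·(4/3)²·(4-(16/5))²·(3·(8/3)·4-(3·(8/3)+(4/3))·(4-(16/5)))/(6·4³·2000) = -368/1265625 m
Load 3 — point force P=-10 kN at a=12/5 m (b=L-a=8/5):
  y_3 = -Pa²(L-x)²(3bL-(3b+a)(L-x))/(6L³EI)  [x>a] = -(-10)·(12/5)²·(4-(16/5))²·(3·(8/5)·4-(3·(8/5)+(12/5))·(4-(16/5)))/(6·4³·2000) = 252/390625 m
Load 4 — applied couple M₀=9 kN·m at a=8/3 m (b=L-a=4/3):
  y_4 = (R_Ax³/6 - M_Ax²/2 - M₀(x-a)²/2)/EI  [x>a] with R_A=3, M_A=3 = (3·(16/5)³/6 - 3·(16/5)²/2 - 9·((16/5)-(8/3))²/2)/2000 = -2/15625 m
Superposition: y = Σ y_i = -74918/31640625 m ≈ -0.002368 m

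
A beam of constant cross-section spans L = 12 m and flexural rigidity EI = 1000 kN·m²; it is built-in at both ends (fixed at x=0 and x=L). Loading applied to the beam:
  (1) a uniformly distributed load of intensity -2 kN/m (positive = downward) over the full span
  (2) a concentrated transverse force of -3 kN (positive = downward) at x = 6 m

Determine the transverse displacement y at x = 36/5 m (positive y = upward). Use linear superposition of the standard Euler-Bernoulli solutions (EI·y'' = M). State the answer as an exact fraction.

y(36/5) = 9666/78125 m

Load 1 — uniform load w=-2 kN/m over full span:
  y_1 = -wx²(L-x)²/(24EI) = -(-2)·(36/5)²·(12-(36/5))²/(24·1000) = 7776/78125 m
Load 2 — point force P=-3 kN at a=6 m (b=L-a=6):
  y_2 = -Pa²(L-x)²(3bL-(3b+a)(L-x))/(6L³EI)  [x>a] = -(-3)·6²·(12-(36/5))²·(3·6·12-(3·6+6)·(12-(36/5)))/(6·12³·1000) = 378/15625 m
Superposition: y = Σ y_i = 9666/78125 m ≈ 0.123725 m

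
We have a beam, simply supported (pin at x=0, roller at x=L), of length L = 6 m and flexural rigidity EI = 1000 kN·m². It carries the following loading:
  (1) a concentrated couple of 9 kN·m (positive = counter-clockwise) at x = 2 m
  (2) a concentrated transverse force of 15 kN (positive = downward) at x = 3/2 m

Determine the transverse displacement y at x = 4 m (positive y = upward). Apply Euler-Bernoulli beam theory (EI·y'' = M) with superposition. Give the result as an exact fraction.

y(4) = -87/3200 m

Load 1 — applied couple M₀=9 kN·m at a=2 m (b=L-a=4):
  y_1 = (M₀x³/(6L)-M₀(x-a)²/2+C₁x)/EI  [x>a] with C₁=M₀(3b²-L²)/(6L)=3 = (9·4³/(6·6)-9·(4-2)²/2+3·4)/1000 = 1/100 m
Load 2 — point force P=15 kN at a=3/2 m (b=L-a=9/2):
  y_2 = -Pa(L-x)(2Lx-a²-x²)/(6LEI)  [x>a] = -15·(3/2)·(6-4)·(2·6·4-(3/2)²-4²)/(6·6·1000) = -119/3200 m
Superposition: y = Σ y_i = -87/3200 m ≈ -0.027187 m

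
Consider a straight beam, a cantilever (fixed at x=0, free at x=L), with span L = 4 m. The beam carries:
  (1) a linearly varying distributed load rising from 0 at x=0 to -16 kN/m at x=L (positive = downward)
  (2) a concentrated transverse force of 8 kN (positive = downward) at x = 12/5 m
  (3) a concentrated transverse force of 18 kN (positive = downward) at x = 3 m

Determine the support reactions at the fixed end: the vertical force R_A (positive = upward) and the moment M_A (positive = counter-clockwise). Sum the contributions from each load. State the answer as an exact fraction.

Load 1 — triangular load w₀=-16 kN/m (0→w₀ over full span):
  R_A = w₀L/2 = (-16)·4/2 = -32 kN
  M_A = w₀L²/3 = (-16)·4²/3 = -256/3 kN·m
Load 2 — point force P=8 kN at a=12/5 m (b=L-a=8/5):
  R_A = P = 8 kN
  M_A = Pa = 8·(12/5) = 96/5 kN·m
Load 3 — point force P=18 kN at a=3 m (b=L-a=1):
  R_A = P = 18 kN
  M_A = Pa = 18·3 = 54 kN·m
Superposition: R_A = -6 kN, M_A = -182/15 kN·m

R_A = -6 kN, M_A = -182/15 kN·m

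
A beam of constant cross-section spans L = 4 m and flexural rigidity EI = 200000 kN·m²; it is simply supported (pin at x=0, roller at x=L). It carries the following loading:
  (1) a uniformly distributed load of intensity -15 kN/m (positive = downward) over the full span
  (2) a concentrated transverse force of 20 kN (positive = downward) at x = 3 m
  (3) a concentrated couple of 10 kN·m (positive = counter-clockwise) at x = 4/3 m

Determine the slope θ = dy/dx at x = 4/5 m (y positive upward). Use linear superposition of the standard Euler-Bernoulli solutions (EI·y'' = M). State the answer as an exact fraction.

θ(4/5) = 10711/90000000 rad

Load 1 — uniform load w=-15 kN/m over full span:
  θ_1 = -w(L³-6Lx²+4x³)/(24EI) = -(-15)·(4³-6·4·(4/5)²+4·(4/5)³)/(24·200000) = 99/625000 rad
Load 2 — point force P=20 kN at a=3 m (b=L-a=1):
  θ_2 = -Pb(L²-b²-3x²)/(6LEI)  [x≤a] = -20·1·(4²-1²-3·(4/5)²)/(6·4·200000) = -109/2000000 rad
Load 3 — applied couple M₀=10 kN·m at a=4/3 m (b=L-a=8/3):
  θ_3 = (M₀x²/(2L)+C₁)/EI  [x≤a] with C₁=M₀(3b²-L²)/(6L)=20/9 = (10·(4/5)²/(2·4)+(20/9))/200000 = 17/1125000 rad
Superposition: θ = Σ θ_i = 10711/90000000 rad ≈ 0.000119 rad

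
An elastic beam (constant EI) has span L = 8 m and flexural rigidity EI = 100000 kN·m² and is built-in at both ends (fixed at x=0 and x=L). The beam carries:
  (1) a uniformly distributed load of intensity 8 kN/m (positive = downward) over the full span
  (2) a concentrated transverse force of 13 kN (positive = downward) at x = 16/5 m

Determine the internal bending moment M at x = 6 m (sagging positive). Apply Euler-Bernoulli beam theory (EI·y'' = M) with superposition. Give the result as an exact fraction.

M(6) = 1688/375 kN·m

Load 1 — uniform load w=8 kN/m over full span:
  M_1 = wLx/2 - wL²/12 - wx²/2 = 8·8·6/2 - 8·8²/12 - 8·6²/2 = 16/3 kN·m
Load 2 — point force P=13 kN at a=16/5 m (b=L-a=24/5):
  M_2 = Pa²(a+3b)(L-x)/L³ - Pa²b/L²  [x>a] = 13·(16/5)²·((16/5)+3·(24/5))·(8-6)/8³ - 13·(16/5)²·(24/5)/8² = -104/125 kN·m
Superposition: M = Σ M_i = 1688/375 kN·m ≈ 4.501333 kN·m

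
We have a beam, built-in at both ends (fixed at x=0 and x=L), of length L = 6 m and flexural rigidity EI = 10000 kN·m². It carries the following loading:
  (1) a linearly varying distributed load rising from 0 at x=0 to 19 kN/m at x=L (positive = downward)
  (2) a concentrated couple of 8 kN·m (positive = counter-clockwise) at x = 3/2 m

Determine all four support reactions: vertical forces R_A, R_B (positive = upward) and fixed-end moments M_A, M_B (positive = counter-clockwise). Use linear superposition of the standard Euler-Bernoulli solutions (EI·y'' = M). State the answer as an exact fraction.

R_A = 93/5 kN, M_A = 213/10 kN·m, R_B = 192/5 kN, M_B = -317/10 kN·m

Load 1 — triangular load w₀=19 kN/m (0→w₀ over full span):
  R_A = 3w₀L/20 = 3·19·6/20 = 171/10 kN
  M_A = w₀L²/30 = 19·6²/30 = 114/5 kN·m
  R_B = 7w₀L/20 = 7·19·6/20 = 399/10 kN
  M_B = -w₀L²/20 = -19·6²/20 = -171/5 kN·m
Load 2 — applied couple M₀=8 kN·m at a=3/2 m (b=L-a=9/2):
  R_A = 6M₀ab/L³ = 6·8·(3/2)·(9/2)/6³ = 3/2 kN
  M_A = M₀b(2a-b)/L² = 8·(9/2)·(2·(3/2)-(9/2))/6² = -3/2 kN·m
  R_B = -6M₀ab/L³ = -6·8·(3/2)·(9/2)/6³ = -3/2 kN
  M_B = M₀a(2b-a)/L² = 8·(3/2)·(2·(9/2)-(3/2))/6² = 5/2 kN·m
Superposition: R_A = 93/5 kN, M_A = 213/10 kN·m, R_B = 192/5 kN, M_B = -317/10 kN·m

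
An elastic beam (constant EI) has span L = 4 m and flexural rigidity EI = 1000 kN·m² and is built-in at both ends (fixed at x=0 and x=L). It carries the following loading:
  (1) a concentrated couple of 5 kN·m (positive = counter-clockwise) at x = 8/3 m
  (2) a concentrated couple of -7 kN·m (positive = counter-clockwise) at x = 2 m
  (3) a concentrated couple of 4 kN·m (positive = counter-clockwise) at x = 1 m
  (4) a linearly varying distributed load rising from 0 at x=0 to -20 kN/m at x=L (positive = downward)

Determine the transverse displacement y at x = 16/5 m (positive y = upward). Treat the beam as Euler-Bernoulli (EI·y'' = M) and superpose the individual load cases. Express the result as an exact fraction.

Load 1 — applied couple M₀=5 kN·m at a=8/3 m (b=L-a=4/3):
  y_1 = (R_Ax³/6 - M_Ax²/2 - M₀(x-a)²/2)/EI  [x>a] with R_A=5/3, M_A=5/3 = ((5/3)·(16/5)³/6 - (5/3)·(16/5)²/2 - 5·((16/5)-(8/3))²/2)/1000 = -4/28125 m
Load 2 — applied couple M₀=-7 kN·m at a=2 m (b=L-a=2):
  y_2 = (R_Ax³/6 - M_Ax²/2 - M₀(x-a)²/2)/EI  [x>a] with R_A=-21/8, M_A=-7/4 = ((-21/8)·(16/5)³/6 - (-7/4)·(16/5)²/2 - (-7)·((16/5)-2)²/2)/1000 = -21/62500 m
Load 3 — applied couple M₀=4 kN·m at a=1 m (b=L-a=3):
  y_3 = (R_Ax³/6 - M_Ax²/2 - M₀(x-a)²/2)/EI  [x>a] with R_A=9/8, M_A=-3/4 = ((9/8)·(16/5)³/6 - (-3/4)·(16/5)²/2 - 4·((16/5)-1)²/2)/1000 = 19/62500 m
Load 4 — triangular load w₀=-20 kN/m (0→w₀ over full span):
  y_4 = -w₀x²(L-x)²(x+2L)/(120LEI) = -(-20)·(16/5)²·(4-(16/5))²·((16/5)+2·4)/(120·4·1000) = 3584/1171875 m
Superposition: y = Σ y_i = 20279/7031250 m ≈ 0.002884 m

y(16/5) = 20279/7031250 m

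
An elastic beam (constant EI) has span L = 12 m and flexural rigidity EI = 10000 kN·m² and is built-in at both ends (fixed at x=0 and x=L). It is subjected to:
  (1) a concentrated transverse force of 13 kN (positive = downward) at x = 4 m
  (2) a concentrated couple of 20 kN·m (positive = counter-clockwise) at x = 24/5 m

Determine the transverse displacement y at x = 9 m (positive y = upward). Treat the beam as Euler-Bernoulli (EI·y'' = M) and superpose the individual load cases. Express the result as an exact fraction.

y(9) = -113/60000 m

Load 1 — point force P=13 kN at a=4 m (b=L-a=8):
  y_1 = -Pa²(L-x)²(3bL-(3b+a)(L-x))/(6L³EI)  [x>a] = -13·4²·(12-9)²·(3·8·12-(3·8+4)·(12-9))/(6·12³·10000) = -221/60000 m
Load 2 — applied couple M₀=20 kN·m at a=24/5 m (b=L-a=36/5):
  y_2 = (R_Ax³/6 - M_Ax²/2 - M₀(x-a)²/2)/EI  [x>a] with R_A=12/5, M_A=12/5 = ((12/5)·9³/6 - (12/5)·9²/2 - 20·(9-(24/5))²/2)/10000 = 9/5000 m
Superposition: y = Σ y_i = -113/60000 m ≈ -0.001883 m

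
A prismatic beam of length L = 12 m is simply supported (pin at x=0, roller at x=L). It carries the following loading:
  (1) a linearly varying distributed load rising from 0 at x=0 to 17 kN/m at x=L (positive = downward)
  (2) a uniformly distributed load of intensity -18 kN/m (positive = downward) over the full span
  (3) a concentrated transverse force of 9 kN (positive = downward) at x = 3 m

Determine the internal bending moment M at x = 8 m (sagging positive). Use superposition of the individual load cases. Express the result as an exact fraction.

Load 1 — triangular load w₀=17 kN/m (0→w₀ over full span):
  M_1 = w₀Lx/6 - w₀x³/(6L) = 17·12·8/6 - 17·8³/(6·12) = 1360/9 kN·m
Load 2 — uniform load w=-18 kN/m over full span:
  M_2 = wx(L-x)/2 = (-18)·8·(12-8)/2 = -288 kN·m
Load 3 — point force P=9 kN at a=3 m (b=L-a=9):
  M_3 = Pa(L-x)/L  [x>a] = 9·3·(12-8)/12 = 9 kN·m
Superposition: M = Σ M_i = -1151/9 kN·m ≈ -127.888889 kN·m

M(8) = -1151/9 kN·m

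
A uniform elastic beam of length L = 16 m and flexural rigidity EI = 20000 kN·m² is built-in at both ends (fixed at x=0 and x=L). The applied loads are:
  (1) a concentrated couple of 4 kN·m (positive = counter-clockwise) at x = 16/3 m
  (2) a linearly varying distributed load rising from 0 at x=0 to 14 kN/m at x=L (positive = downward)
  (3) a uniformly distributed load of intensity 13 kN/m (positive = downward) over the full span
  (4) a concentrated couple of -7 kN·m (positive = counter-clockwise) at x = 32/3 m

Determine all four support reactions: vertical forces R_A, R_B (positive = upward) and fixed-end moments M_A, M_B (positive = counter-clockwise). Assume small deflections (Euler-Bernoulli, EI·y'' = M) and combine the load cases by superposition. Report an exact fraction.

Load 1 — applied couple M₀=4 kN·m at a=16/3 m (b=L-a=32/3):
  R_A = 6M₀ab/L³ = 6·4·(16/3)·(32/3)/16³ = 1/3 kN
  M_A = M₀b(2a-b)/L² = 4·(32/3)·(2·(16/3)-(32/3))/16² = 0 kN·m
  R_B = -6M₀ab/L³ = -6·4·(16/3)·(32/3)/16³ = -1/3 kN
  M_B = M₀a(2b-a)/L² = 4·(16/3)·(2·(32/3)-(16/3))/16² = 4/3 kN·m
Load 2 — triangular load w₀=14 kN/m (0→w₀ over full span):
  R_A = 3w₀L/20 = 3·14·16/20 = 168/5 kN
  M_A = w₀L²/30 = 14·16²/30 = 1792/15 kN·m
  R_B = 7w₀L/20 = 7·14·16/20 = 392/5 kN
  M_B = -w₀L²/20 = -14·16²/20 = -896/5 kN·m
Load 3 — uniform load w=13 kN/m over full span:
  R_A = wL/2 = 13·16/2 = 104 kN
  M_A = wL²/12 = 13·16²/12 = 832/3 kN·m
  R_B = wL/2 = 13·16/2 = 104 kN
  M_B = -wL²/12 = -13·16²/12 = -832/3 kN·m
Load 4 — applied couple M₀=-7 kN·m at a=32/3 m (b=L-a=16/3):
  R_A = 6M₀ab/L³ = 6·(-7)·(32/3)·(16/3)/16³ = -7/12 kN
  M_A = M₀b(2a-b)/L² = (-7)·(16/3)·(2·(32/3)-(16/3))/16² = -7/3 kN·m
  R_B = -6M₀ab/L³ = -6·(-7)·(32/3)·(16/3)/16³ = 7/12 kN
  M_B = M₀a(2b-a)/L² = (-7)·(32/3)·(2·(16/3)-(32/3))/16² = 0 kN·m
Superposition: R_A = 2747/20 kN, M_A = 5917/15 kN·m, R_B = 3653/20 kN, M_B = -2276/5 kN·m

R_A = 2747/20 kN, M_A = 5917/15 kN·m, R_B = 3653/20 kN, M_B = -2276/5 kN·m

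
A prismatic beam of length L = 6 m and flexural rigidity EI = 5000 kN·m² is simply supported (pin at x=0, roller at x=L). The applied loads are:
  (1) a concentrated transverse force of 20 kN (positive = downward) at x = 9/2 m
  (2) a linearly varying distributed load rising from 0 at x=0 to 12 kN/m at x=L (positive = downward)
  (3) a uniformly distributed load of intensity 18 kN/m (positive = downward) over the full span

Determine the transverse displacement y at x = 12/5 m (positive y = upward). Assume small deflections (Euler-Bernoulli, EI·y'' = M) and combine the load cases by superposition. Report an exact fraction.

y(12/5) = -13746447/156250000 m

Load 1 — point force P=20 kN at a=9/2 m (b=L-a=3/2):
  y_1 = -Pbx(L²-b²-x²)/(6LEI)  [x≤a] = -20·(3/2)·(12/5)·(6²-(3/2)²-(12/5)²)/(6·6·5000) = -2799/250000 m
Load 2 — triangular load w₀=12 kN/m (0→w₀ over full span):
  y_2 = -w₀x(7L⁴-10L²x²+3x⁴)/(360LEI) = -12·(12/5)·(7·6⁴-10·6²·(12/5)²+3·(12/5)⁴)/(360·6·5000) = -184842/9765625 m
Load 3 — uniform load w=18 kN/m over full span:
  y_3 = -wx(L³-2Lx²+x³)/(24EI) = -18·(12/5)·(6³-2·6·(12/5)²+(12/5)³)/(24·5000) = -22599/390625 m
Superposition: y = Σ y_i = -13746447/156250000 m ≈ -0.087977 m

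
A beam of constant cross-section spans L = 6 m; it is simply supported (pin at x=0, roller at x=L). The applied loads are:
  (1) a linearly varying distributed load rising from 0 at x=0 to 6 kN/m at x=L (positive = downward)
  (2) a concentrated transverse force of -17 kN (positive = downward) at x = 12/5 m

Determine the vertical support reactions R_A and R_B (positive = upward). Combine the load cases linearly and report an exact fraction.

R_A = -21/5 kN, R_B = 26/5 kN

Load 1 — triangular load w₀=6 kN/m (0→w₀ over full span):
  R_A = w₀L/6 = 6·6/6 = 6 kN
  R_B = w₀L/3 = 6·6/3 = 12 kN
Load 2 — point force P=-17 kN at a=12/5 m (b=L-a=18/5):
  R_A = Pb/L = (-17)·(18/5)/6 = -51/5 kN
  R_B = Pa/L = (-17)·(12/5)/6 = -34/5 kN
Superposition: R_A = -21/5 kN, R_B = 26/5 kN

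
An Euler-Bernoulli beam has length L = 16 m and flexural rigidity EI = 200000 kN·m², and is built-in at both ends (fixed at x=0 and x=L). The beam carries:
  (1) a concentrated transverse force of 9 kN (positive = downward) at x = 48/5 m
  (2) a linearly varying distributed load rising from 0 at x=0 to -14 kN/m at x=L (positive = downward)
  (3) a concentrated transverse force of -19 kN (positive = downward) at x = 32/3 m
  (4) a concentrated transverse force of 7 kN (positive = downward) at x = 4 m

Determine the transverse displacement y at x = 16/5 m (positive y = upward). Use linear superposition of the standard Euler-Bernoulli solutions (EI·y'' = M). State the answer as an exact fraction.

Load 1 — point force P=9 kN at a=48/5 m (b=L-a=32/5):
  y_1 = -Pb²x²(3aL-(3a+b)x)/(6L³EI)  [x≤a] = -9·(32/5)²·(16/5)²·(3·(48/5)·16-(3·(48/5)+(32/5))·(16/5))/(6·16³·200000) = -13056/48828125 m
Load 2 — triangular load w₀=-14 kN/m (0→w₀ over full span):
  y_2 = -w₀x²(L-x)²(x+2L)/(120LEI) = -(-14)·(16/5)²·(16-(16/5))²·((16/5)+2·16)/(120·16·200000) = 315392/146484375 m
Load 3 — point force P=-19 kN at a=32/3 m (b=L-a=16/3):
  y_3 = -Pb²x²(3aL-(3a+b)x)/(6L³EI)  [x≤a] = -(-19)·(16/3)²·(16/5)²·(3·(32/3)·16-(3·(32/3)+(16/3))·(16/5))/(6·16³·200000) = 13984/31640625 m
Load 4 — point force P=7 kN at a=4 m (b=L-a=12):
  y_4 = -Pb²x²(3aL-(3a+b)x)/(6L³EI)  [x≤a] = -7·12²·(16/5)²·(3·4·16-(3·4+12)·(16/5))/(6·16³·200000) = -189/781250 m
Superposition: y = Σ y_i = 16498471/7910156250 m ≈ 0.002086 m

y(16/5) = 16498471/7910156250 m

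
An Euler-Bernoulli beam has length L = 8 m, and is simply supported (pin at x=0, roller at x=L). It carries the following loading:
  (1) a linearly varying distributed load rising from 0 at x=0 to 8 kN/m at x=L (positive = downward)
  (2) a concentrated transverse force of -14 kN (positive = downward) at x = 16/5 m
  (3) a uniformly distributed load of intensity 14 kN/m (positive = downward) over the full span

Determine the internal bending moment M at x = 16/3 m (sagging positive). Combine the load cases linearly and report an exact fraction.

M(16/3) = 47072/405 kN·m

Load 1 — triangular load w₀=8 kN/m (0→w₀ over full span):
  M_1 = w₀Lx/6 - w₀x³/(6L) = 8·8·(16/3)/6 - 8·(16/3)³/(6·8) = 2560/81 kN·m
Load 2 — point force P=-14 kN at a=16/5 m (b=L-a=24/5):
  M_2 = Pa(L-x)/L  [x>a] = (-14)·(16/5)·(8-(16/3))/8 = -224/15 kN·m
Load 3 — uniform load w=14 kN/m over full span:
  M_3 = wx(L-x)/2 = 14·(16/3)·(8-(16/3))/2 = 896/9 kN·m
Superposition: M = Σ M_i = 47072/405 kN·m ≈ 116.227160 kN·m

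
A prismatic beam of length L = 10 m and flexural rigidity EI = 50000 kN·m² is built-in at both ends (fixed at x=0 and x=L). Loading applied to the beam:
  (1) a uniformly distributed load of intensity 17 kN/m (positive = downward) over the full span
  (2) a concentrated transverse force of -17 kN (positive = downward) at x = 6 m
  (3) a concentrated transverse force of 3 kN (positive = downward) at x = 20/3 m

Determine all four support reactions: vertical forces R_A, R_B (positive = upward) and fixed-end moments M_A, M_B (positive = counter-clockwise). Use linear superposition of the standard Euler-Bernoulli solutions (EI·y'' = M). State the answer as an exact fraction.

Load 1 — uniform load w=17 kN/m over full span:
  R_A = wL/2 = 17·10/2 = 85 kN
  M_A = wL²/12 = 17·10²/12 = 425/3 kN·m
  R_B = wL/2 = 17·10/2 = 85 kN
  M_B = -wL²/12 = -17·10²/12 = -425/3 kN·m
Load 2 — point force P=-17 kN at a=6 m (b=L-a=4):
  R_A = Pb²(3a+b)/L³ = (-17)·4²·(3·6+4)/10³ = -748/125 kN
  M_A = Pab²/L² = (-17)·6·4²/10² = -408/25 kN·m
  R_B = Pa²(a+3b)/L³ = (-17)·6²·(6+3·4)/10³ = -1377/125 kN
  M_B = -Pa²b/L² = -(-17)·6²·4/10² = 612/25 kN·m
Load 3 — point force P=3 kN at a=20/3 m (b=L-a=10/3):
  R_A = Pb²(3a+b)/L³ = 3·(10/3)²·(3·(20/3)+(10/3))/10³ = 7/9 kN
  M_A = Pab²/L² = 3·(20/3)·(10/3)²/10² = 20/9 kN·m
  R_B = Pa²(a+3b)/L³ = 3·(20/3)²·((20/3)+3·(10/3))/10³ = 20/9 kN
  M_B = -Pa²b/L² = -3·(20/3)²·(10/3)/10² = -40/9 kN·m
Superposition: R_A = 89768/1125 kN, M_A = 28703/225 kN·m, R_B = 85732/1125 kN, M_B = -27367/225 kN·m

R_A = 89768/1125 kN, M_A = 28703/225 kN·m, R_B = 85732/1125 kN, M_B = -27367/225 kN·m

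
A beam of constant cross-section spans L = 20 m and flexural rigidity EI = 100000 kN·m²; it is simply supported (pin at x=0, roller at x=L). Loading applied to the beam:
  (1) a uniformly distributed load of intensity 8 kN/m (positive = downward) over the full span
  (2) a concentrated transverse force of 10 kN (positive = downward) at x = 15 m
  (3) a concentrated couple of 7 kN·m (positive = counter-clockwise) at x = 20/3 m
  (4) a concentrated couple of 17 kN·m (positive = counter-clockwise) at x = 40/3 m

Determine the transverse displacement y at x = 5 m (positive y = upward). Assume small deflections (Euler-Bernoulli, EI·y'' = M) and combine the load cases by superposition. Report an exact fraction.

y(5) = -611/4800 m

Load 1 — uniform load w=8 kN/m over full span:
  y_1 = -wx(L³-2Lx²+x³)/(24EI) = -8·5·(20³-2·20·5²+5³)/(24·100000) = -19/160 m
Load 2 — point force P=10 kN at a=15 m (b=L-a=5):
  y_2 = -Pbx(L²-b²-x²)/(6LEI)  [x≤a] = -10·5·5·(20²-5²-5²)/(6·20·100000) = -7/960 m
Load 3 — applied couple M₀=7 kN·m at a=20/3 m (b=L-a=40/3):
  y_3 = (M₀x³/(6L)+C₁x)/EI  [x≤a] with C₁=M₀(3b²-L²)/(6L)=70/9 = (7·5³/(6·20)+(70/9)·5)/100000 = 133/288000 m
Load 4 — applied couple M₀=17 kN·m at a=40/3 m (b=L-a=20/3):
  y_4 = (M₀x³/(6L)+C₁x)/EI  [x≤a] with C₁=M₀(3b²-L²)/(6L)=-340/9 = (17·5³/(6·20)+(-340/9)·5)/100000 = -493/288000 m
Superposition: y = Σ y_i = -611/4800 m ≈ -0.127292 m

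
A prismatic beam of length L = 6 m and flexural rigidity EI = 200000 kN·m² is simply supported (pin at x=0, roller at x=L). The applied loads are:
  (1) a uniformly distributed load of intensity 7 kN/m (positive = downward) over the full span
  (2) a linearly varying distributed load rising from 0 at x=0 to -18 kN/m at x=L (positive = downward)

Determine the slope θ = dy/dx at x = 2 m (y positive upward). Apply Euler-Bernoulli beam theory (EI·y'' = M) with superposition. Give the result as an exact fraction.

Load 1 — uniform load w=7 kN/m over full span:
  θ_1 = -w(L³-6Lx²+4x³)/(24EI) = -7·(6³-6·6·2²+4·2³)/(24·200000) = -91/600000 rad
Load 2 — triangular load w₀=-18 kN/m (0→w₀ over full span):
  θ_2 = -w₀(7L⁴-30L²x²+15x⁴)/(360LEI) = -(-18)·(7·6⁴-30·6²·2²+15·2⁴)/(360·6·200000) = 13/62500 rad
Superposition: θ = Σ θ_i = 169/3000000 rad ≈ 0.000056 rad

θ(2) = 169/3000000 rad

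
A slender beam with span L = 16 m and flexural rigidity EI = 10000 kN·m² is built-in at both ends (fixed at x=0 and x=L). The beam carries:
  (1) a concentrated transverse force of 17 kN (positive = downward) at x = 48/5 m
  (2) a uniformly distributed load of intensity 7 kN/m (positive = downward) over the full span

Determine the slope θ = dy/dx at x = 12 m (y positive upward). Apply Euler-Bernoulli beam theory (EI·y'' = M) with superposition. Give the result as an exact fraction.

Load 1 — point force P=17 kN at a=48/5 m (b=L-a=32/5):
  θ_1 = Pa²(L-x)(2bL-(3b+a)(L-x))/(2L³EI)  [x>a] = 17·(48/5)²·(16-12)·(2·(32/5)·16-(3·(32/5)+(48/5))·(16-12))/(2·16³·10000) = 1071/156250 rad
Load 2 — uniform load w=7 kN/m over full span:
  θ_2 = -wx(L-x)(L-2x)/(12EI) = -7·12·(16-12)·(16-2·12)/(12·10000) = 14/625 rad
Superposition: θ = Σ θ_i = 4571/156250 rad ≈ 0.029254 rad

θ(12) = 4571/156250 rad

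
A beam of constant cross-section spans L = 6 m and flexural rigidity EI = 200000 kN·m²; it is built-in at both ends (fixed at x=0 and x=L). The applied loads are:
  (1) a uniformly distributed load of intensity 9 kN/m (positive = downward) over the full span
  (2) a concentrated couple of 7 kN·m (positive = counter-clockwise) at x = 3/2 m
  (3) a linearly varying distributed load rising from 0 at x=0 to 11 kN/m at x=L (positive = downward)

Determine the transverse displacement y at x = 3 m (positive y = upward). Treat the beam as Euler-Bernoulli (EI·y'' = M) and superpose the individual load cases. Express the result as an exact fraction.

Load 1 — uniform load w=9 kN/m over full span:
  y_1 = -wx²(L-x)²/(24EI) = -9·3²·(6-3)²/(24·200000) = -243/1600000 m
Load 2 — applied couple M₀=7 kN·m at a=3/2 m (b=L-a=9/2):
  y_2 = (R_Ax³/6 - M_Ax²/2 - M₀(x-a)²/2)/EI  [x>a] with R_A=21/16, M_A=-21/16 = ((21/16)·3³/6 - (-21/16)·3²/2 - 7·(3-(3/2))²/2)/200000 = 63/3200000 m
Load 3 — triangular load w₀=11 kN/m (0→w₀ over full span):
  y_3 = -w₀x²(L-x)²(x+2L)/(120LEI) = -11·3²·(6-3)²·(3+2·6)/(120·6·200000) = -297/3200000 m
Superposition: y = Σ y_i = -9/40000 m ≈ -0.000225 m

y(3) = -9/40000 m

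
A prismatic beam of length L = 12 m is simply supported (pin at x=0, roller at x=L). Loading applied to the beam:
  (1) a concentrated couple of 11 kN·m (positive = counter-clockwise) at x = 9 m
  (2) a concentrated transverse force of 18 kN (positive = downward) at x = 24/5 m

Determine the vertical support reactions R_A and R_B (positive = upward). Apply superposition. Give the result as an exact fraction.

R_A = 703/60 kN, R_B = 377/60 kN

Load 1 — applied couple M₀=11 kN·m at a=9 m (b=L-a=3):
  R_A = M₀/L = 11/12 kN
  R_B = -M₀/L = -11/12 kN
Load 2 — point force P=18 kN at a=24/5 m (b=L-a=36/5):
  R_A = Pb/L = 18·(36/5)/12 = 54/5 kN
  R_B = Pa/L = 18·(24/5)/12 = 36/5 kN
Superposition: R_A = 703/60 kN, R_B = 377/60 kN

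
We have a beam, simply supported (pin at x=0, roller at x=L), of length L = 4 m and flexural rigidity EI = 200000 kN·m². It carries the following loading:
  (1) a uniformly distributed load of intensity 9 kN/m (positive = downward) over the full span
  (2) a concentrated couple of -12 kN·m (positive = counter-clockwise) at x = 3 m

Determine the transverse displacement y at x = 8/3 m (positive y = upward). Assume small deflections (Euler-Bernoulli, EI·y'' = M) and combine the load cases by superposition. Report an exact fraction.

Load 1 — uniform load w=9 kN/m over full span:
  y_1 = -wx(L³-2Lx²+x³)/(24EI) = -9·(8/3)·(4³-2·4·(8/3)²+(8/3)³)/(24·200000) = -11/84375 m
Load 2 — applied couple M₀=-12 kN·m at a=3 m (b=L-a=1):
  y_2 = (M₀x³/(6L)+C₁x)/EI  [x≤a] with C₁=M₀(3b²-L²)/(6L)=13/2 = ((-12)·(8/3)³/(6·4)+(13/2)·(8/3))/200000 = 53/1350000 m
Superposition: y = Σ y_i = -41/450000 m ≈ -0.000091 m

y(8/3) = -41/450000 m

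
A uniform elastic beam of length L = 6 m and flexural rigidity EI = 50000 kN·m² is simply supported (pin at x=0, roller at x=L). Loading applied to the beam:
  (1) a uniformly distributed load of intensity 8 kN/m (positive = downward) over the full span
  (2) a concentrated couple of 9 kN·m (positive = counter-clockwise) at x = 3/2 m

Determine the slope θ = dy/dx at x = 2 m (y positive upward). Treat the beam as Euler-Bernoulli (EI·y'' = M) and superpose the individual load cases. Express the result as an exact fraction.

θ(2) = -1439/2400000 rad

Load 1 — uniform load w=8 kN/m over full span:
  θ_1 = -w(L³-6Lx²+4x³)/(24EI) = -8·(6³-6·6·2²+4·2³)/(24·50000) = -13/18750 rad
Load 2 — applied couple M₀=9 kN·m at a=3/2 m (b=L-a=9/2):
  θ_2 = (M₀x²/(2L)-M₀(x-a)+C₁)/EI  [x>a] with C₁=M₀(3b²-L²)/(6L)=99/16 = (9·2²/(2·6)-9·(2-(3/2))+(99/16))/50000 = 3/32000 rad
Superposition: θ = Σ θ_i = -1439/2400000 rad ≈ -0.000600 rad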